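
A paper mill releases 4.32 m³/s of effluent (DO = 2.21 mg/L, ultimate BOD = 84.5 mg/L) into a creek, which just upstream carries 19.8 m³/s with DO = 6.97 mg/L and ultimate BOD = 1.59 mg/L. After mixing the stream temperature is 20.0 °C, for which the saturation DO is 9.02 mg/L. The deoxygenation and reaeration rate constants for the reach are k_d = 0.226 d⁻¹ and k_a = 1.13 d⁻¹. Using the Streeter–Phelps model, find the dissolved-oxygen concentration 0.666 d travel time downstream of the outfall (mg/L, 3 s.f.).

Mixed DO = (19.8×6.97 + 4.32×2.21)/(19.8+4.32) = 147.6/24.12 = 6.117 mg/L.
Mixed L₀ = (19.8×1.59 + 4.32×84.5)/(24.12) = 396.5/24.12 = 16.44 mg/L.
Initial deficit D₀ = C_s − DO₀ = 9.02 − 6.117 = 2.903 mg/L.
D(0.666) = [0.226×16.44/(1.13−0.226)](e^(−0.226×0.666) − e^(−1.13×0.666)) + 2.903 e^(−1.13×0.666)
= 4.110 × (0.8603 − 0.4711) + 2.903 × 0.4711 = 2.967 mg/L.
DO = 9.02 − 2.967 = 6.053 mg/L.

DO ≈ 6.05 mg/L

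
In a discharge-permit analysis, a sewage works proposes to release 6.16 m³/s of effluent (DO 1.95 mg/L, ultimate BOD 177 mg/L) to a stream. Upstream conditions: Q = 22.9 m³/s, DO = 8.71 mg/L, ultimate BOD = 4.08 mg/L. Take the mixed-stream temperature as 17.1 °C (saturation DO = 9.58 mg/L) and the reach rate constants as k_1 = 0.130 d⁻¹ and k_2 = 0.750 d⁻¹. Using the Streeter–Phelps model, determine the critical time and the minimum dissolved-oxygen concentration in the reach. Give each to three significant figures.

t_c ≈ 2.32 d; minimum DO ≈ 4.36 mg/L

Mixed DO = (22.9×8.71 + 6.16×1.95)/(22.9+6.16) = 211.5/29.06 = 7.277 mg/L.
Mixed L₀ = (22.9×4.08 + 6.16×177)/(29.06) = 1184/29.06 = 40.73 mg/L.
Initial deficit D₀ = C_s − DO₀ = 9.58 − 7.277 = 2.303 mg/L.
t_c = (1/0.6200) ln[(0.750/0.130)(1 − 2.303×0.6200/(0.130×40.73))] = 1.613 × ln(4.214) = 2.320 d.
D_c = (0.130/0.750) × 40.73 × e^(−0.130×2.320) = 0.1733 × 40.73 × 0.7396 = 5.222 mg/L.
Minimum DO = 9.58 − 5.222 = 4.358 mg/L.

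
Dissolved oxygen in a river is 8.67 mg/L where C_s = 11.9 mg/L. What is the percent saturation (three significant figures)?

72.9 % saturation

% saturation = C/C_s × 100 = 8.67/11.9 × 100 = 72.9 %.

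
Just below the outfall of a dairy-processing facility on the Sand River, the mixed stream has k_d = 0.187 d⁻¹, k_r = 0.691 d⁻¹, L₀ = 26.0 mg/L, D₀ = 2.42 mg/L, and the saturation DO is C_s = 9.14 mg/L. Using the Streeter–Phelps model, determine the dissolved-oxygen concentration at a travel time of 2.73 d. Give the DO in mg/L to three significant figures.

k_d L₀/(k_r−k_d) = 0.187×26.0/(0.691−0.187) = 4.862/0.5040 = 9.647 mg/L.
e^(−k_d t) = e^(−0.187×2.730) = 0.6002; e^(−k_r t) = e^(−0.691×2.730) = 0.1516.
D = 9.647 × (0.6002 − 0.1516) + 2.42 × 0.1516 = 4.327 + 0.3669 = 4.694 mg/L.
DO = C_s − D = 9.14 − 4.694 = 4.446 mg/L.

DO ≈ 4.45 mg/L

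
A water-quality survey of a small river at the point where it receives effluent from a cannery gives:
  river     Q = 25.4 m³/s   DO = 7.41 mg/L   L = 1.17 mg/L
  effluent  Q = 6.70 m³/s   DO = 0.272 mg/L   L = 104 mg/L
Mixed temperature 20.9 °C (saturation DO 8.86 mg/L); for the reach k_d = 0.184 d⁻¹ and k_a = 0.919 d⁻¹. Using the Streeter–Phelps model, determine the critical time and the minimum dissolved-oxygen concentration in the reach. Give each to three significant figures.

Mixed DO = (25.4×7.41 + 6.70×0.272)/(25.4+6.70) = 190.0/32.10 = 5.920 mg/L.
Mixed L₀ = (25.4×1.17 + 6.70×104)/(32.10) = 726.5/32.10 = 22.63 mg/L.
Initial deficit D₀ = C_s − DO₀ = 8.86 − 5.920 = 2.940 mg/L.
t_c = (1/0.7350) ln[(0.919/0.184)(1 − 2.940×0.7350/(0.184×22.63))] = 1.361 × ln(2.403) = 1.193 d.
D_c = (0.184/0.919) × 22.63 × e^(−0.184×1.193) = 0.2002 × 22.63 × 0.8029 = 3.639 mg/L.
Minimum DO = 8.86 − 3.639 = 5.221 mg/L.

t_c ≈ 1.19 d; minimum DO ≈ 5.22 mg/L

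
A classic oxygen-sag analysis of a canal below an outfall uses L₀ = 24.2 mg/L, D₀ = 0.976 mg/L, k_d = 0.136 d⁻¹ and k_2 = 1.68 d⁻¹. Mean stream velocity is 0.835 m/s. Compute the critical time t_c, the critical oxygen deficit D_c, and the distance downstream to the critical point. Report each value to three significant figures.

t_c = [1/(k_2−k_d)] ln[(k_2/k_d)(1 − D₀(k_2−k_d)/(k_d L₀))]
= [1/(1.68−0.136)] ln[(1.68/0.136)(1 − 0.976×1.544/(0.136×24.2))]
= (1/1.544) ln[12.35 × 0.5421] = 0.6477 × ln(6.697) = 0.6477 × 1.902 = 1.232 d.
L(t_c) = L₀ e^(−k_d t_c) = 24.2 × 0.8458 = 20.47 mg/L, and at the critical point k_2 D_c = k_d L, so D_c = (0.136/1.68) × 20.47 = 1.657 mg/L.
x_c = v t_c = 0.835 m/s × 1.232 d × 86400 s/d = 88860 m ≈ 88.9 km.

t_c ≈ 1.23 d; D_c ≈ 1.66 mg/L; x_c ≈ 88.9 km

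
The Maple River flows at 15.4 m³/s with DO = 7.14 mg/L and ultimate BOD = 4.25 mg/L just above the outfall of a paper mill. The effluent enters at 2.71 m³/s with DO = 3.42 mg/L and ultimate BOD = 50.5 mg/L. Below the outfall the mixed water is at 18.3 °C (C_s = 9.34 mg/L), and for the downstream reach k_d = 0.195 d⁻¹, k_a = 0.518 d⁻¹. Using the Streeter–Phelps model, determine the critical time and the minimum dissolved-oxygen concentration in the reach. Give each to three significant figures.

t_c ≈ 1.40 d; minimum DO ≈ 6.14 mg/L

Mixed DO = (15.4×7.14 + 2.71×3.42)/(15.4+2.71) = 119.2/18.11 = 6.583 mg/L.
Mixed L₀ = (15.4×4.25 + 2.71×50.5)/(18.11) = 202.3/18.11 = 11.17 mg/L.
Initial deficit D₀ = C_s − DO₀ = 9.34 − 6.583 = 2.757 mg/L.
t_c = (1/0.3230) ln[(0.518/0.195)(1 − 2.757×0.3230/(0.195×11.17))] = 3.096 × ln(1.571) = 1.398 d.
D_c = (0.195/0.518) × 11.17 × e^(−0.195×1.398) = 0.3764 × 11.17 × 0.7614 = 3.202 mg/L.
Minimum DO = 9.34 − 3.202 = 6.138 mg/L.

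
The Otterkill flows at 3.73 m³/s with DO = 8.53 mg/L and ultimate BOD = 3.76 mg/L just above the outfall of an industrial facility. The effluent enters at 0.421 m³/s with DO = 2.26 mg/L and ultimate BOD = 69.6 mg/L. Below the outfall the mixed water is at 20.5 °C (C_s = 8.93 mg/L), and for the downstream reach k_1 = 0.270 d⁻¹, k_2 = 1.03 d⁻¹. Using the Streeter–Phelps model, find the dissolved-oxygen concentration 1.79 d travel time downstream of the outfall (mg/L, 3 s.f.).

Mixed DO = (3.73×8.53 + 0.421×2.26)/(3.73+0.421) = 32.77/4.151 = 7.894 mg/L.
Mixed L₀ = (3.73×3.76 + 0.421×69.6)/(4.151) = 43.33/4.151 = 10.44 mg/L.
Initial deficit D₀ = C_s − DO₀ = 8.93 − 7.894 = 1.036 mg/L.
D(1.79) = [0.270×10.44/(1.03−0.270)](e^(−0.270×1.79) − e^(−1.03×1.79)) + 1.036 e^(−1.03×1.79)
= 3.708 × (0.6167 − 0.1582) + 1.036 × 0.1582 = 1.864 mg/L.
DO = 8.93 − 1.864 = 7.066 mg/L.

DO ≈ 7.07 mg/L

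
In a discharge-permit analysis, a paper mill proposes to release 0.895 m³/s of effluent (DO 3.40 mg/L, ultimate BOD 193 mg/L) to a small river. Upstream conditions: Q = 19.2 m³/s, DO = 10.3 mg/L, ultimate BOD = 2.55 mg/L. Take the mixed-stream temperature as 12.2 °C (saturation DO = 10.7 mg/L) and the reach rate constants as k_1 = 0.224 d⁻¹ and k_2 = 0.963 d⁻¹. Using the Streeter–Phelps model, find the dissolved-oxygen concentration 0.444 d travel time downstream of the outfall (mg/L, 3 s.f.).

DO ≈ 9.39 mg/L

Mixed DO = (19.2×10.3 + 0.895×3.40)/(19.2+0.895) = 200.8/20.09 = 9.993 mg/L.
Mixed L₀ = (19.2×2.55 + 0.895×193)/(20.09) = 221.7/20.09 = 11.03 mg/L.
Initial deficit D₀ = C_s − DO₀ = 10.7 − 9.993 = 0.7073 mg/L.
D(0.444) = [0.224×11.03/(0.963−0.224)](e^(−0.224×0.444) − e^(−0.963×0.444)) + 0.7073 e^(−0.963×0.444)
= 3.344 × (0.9053 − 0.6521) + 0.7073 × 0.6521 = 1.308 mg/L.
DO = 10.7 − 1.308 = 9.392 mg/L.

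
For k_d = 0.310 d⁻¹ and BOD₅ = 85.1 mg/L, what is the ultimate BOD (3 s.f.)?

BOD₅ = L₀(1 − e^(−5k_d)) ⇒ L₀ = BOD₅ / (1 − e^(−5×0.310))
= 85.1 / (1 − 0.2122) = 85.1 / 0.7878 = 108.0 mg/L.

L₀ ≈ 108 mg/L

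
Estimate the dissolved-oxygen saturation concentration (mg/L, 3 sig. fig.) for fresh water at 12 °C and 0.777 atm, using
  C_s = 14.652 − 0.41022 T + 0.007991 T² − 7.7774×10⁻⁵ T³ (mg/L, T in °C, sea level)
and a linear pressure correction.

C_s ≈ 8.35 mg/L

At sea level: C_s = 14.652 − 0.41022×12 + 0.007991×12² − 7.7774×10⁻⁵×12³ = 10.75 mg/L.
Pressure correction: C_s' = 10.75 × 0.777 = 8.349 mg/L.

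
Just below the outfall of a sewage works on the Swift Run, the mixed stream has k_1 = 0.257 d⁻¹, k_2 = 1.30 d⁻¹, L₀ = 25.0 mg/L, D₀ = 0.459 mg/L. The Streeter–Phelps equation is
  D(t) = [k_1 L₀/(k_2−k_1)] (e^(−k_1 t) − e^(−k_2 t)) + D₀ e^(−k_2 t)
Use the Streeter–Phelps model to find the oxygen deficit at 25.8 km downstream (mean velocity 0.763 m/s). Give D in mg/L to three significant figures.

Travel time t = x/v = 25.8 km / (0.763 m/s) = 25800 m / 0.763 m/s = 33810 s = 0.3914 d.
k_1 L₀/(k_2−k_1) = 0.257×25.0/(1.30−0.257) = 6.425/1.043 = 6.160 mg/L.
e^(−k_1 t) = e^(−0.257×0.3914) = 0.9043; e^(−k_2 t) = e^(−1.30×0.3914) = 0.6012.
D = 6.160 × (0.9043 − 0.6012) + 0.459 × 0.6012 = 1.867 + 0.2760 = 2.143 mg/L.

D ≈ 2.14 mg/L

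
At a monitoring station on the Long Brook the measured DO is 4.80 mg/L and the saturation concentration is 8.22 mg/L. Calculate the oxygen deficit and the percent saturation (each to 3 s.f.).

D = C_s − C = 8.22 − 4.80 = 3.42 mg/L.
% saturation = 4.80/8.22 × 100 = 58.4 %.

D ≈ 3.42 mg/L; 58.4 % saturation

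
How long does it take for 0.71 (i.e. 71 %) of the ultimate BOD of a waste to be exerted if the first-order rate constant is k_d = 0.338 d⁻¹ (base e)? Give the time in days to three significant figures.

t ≈ 3.66 d

y/L₀ = 1 − e^(−k_d t) = 0.71 ⇒ e^(−k_d t) = 0.290
t = −ln(0.290) / 0.338 = 1.238 / 0.338 = 3.662 d.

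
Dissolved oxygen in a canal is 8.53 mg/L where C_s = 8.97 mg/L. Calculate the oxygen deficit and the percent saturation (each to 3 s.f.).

D = C_s − C = 8.97 − 8.53 = 0.440 mg/L.
% saturation = 8.53/8.97 × 100 = 95.1 %.

D ≈ 0.440 mg/L; 95.1 % saturation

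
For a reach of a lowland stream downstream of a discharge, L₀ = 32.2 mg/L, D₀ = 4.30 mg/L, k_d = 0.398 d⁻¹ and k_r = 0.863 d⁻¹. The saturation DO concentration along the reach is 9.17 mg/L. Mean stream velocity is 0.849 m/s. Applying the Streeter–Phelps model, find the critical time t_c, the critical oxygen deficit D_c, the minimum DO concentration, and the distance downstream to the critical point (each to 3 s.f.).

With k_r/k_d = 2.168 and 1 − D₀(k_r−k_d)/(k_d L₀) = 0.8440,
t_c = ln(2.168 × 0.8440) / (0.863 − 0.398) = ln(1.830) / 0.4650 = 0.6043/0.4650 = 1.300 d.
D_c = (k_d/k_r) L₀ e^(−k_d t_c) = (0.398/0.863) × 32.2 × e^(−0.398×1.300) = 0.4612 × 32.2 × 0.5962 = 8.853 mg/L.
Minimum DO = C_s − D_c = 9.17 − 8.853 = 0.3171 mg/L.
x_c = v t_c = 0.849 m/s × 1.300 d × 86400 s/d = 95330 m ≈ 95.3 km.

t_c ≈ 1.30 d; D_c ≈ 8.85 mg/L; min DO ≈ 0.317 mg/L; x_c ≈ 95.3 km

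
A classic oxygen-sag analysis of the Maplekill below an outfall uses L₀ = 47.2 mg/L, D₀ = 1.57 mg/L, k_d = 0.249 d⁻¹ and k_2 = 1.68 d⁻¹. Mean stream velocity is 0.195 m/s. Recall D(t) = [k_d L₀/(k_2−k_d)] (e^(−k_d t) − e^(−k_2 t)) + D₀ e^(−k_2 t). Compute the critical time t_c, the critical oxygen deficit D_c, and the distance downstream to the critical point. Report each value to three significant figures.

t_c ≈ 1.19 d; D_c ≈ 5.21 mg/L; x_c ≈ 20.0 km

At the critical point dD/dt = 0, so k_d L₀ e^(−k_d t) = k_2 D. Substituting D(t) from the Streeter–Phelps equation and solving for t gives
t_c = ln[(k_2/k_d)(1 − D₀(k_2−k_d)/(k_d L₀))] / (k_2−k_d).
Here k_2−k_d = 1.431 d⁻¹ and 1 − D₀(k_2−k_d)/(k_d L₀) = 1 − 1.57×1.431/(0.249×47.2) = 0.8088, so
t_c = ln(6.747 × 0.8088) / 1.431 = 1.697 / 1.431 = 1.186 d.
L(t_c) = L₀ e^(−k_d t_c) = 47.2 × 0.7443 = 35.13 mg/L, and at the critical point k_2 D_c = k_d L, so D_c = (0.249/1.68) × 35.13 = 5.207 mg/L.
x_c = v t_c = 0.195 m/s × 1.186 d × 86400 s/d = 19980 m ≈ 20.0 km.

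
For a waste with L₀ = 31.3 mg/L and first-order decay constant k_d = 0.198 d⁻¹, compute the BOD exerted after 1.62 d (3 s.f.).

y ≈ 8.59 mg/L

y_t = L₀(1 − e^(−k_d t)) = 31.3 × (1 − e^(−0.198×1.62))
= 31.3 × (1 − 0.7256) = 31.3 × 0.2744 = 8.589 mg/L.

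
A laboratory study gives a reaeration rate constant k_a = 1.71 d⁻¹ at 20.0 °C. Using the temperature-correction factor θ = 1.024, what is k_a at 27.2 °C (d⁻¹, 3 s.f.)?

k_a(T₂) = k_a(T₁) · θ^(T₂−T₁) = 1.71 × 1.024^(27.2−20.0)
= 1.71 × 1.024^7.20 = 1.71 × 1.186 = 2.028 d⁻¹.

k_a ≈ 2.03 d⁻¹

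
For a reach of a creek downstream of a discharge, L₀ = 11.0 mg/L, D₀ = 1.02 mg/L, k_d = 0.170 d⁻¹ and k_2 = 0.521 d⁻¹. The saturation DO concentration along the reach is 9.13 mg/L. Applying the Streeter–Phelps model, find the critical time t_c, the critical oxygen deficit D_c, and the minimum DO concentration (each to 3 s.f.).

t_c = [1/(k_2−k_d)] ln[(k_2/k_d)(1 − D₀(k_2−k_d)/(k_d L₀))]
= [1/(0.521−0.170)] ln[(0.521/0.170)(1 − 1.02×0.3510/(0.170×11.0))]
= (1/0.3510) ln[3.065 × 0.8085] = 2.849 × ln(2.478) = 2.849 × 0.9074 = 2.585 d.
D_c = (k_d/k_2) L₀ e^(−k_d t_c) = (0.170/0.521) × 11.0 × e^(−0.170×2.585) = 0.3263 × 11.0 × 0.6444 = 2.313 mg/L.
Minimum DO = C_s − D_c = 9.13 − 2.313 = 6.817 mg/L.

t_c ≈ 2.59 d; D_c ≈ 2.31 mg/L; min DO ≈ 6.82 mg/L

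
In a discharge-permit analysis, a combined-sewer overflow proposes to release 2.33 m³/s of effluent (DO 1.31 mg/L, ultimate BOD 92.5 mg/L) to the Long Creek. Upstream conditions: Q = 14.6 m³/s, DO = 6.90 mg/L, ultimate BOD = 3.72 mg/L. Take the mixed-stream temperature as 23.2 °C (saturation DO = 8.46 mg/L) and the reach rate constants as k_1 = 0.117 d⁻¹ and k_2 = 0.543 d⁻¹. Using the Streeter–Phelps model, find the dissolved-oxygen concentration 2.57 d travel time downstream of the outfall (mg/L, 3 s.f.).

DO ≈ 5.73 mg/L

Mixed DO = (14.6×6.90 + 2.33×1.31)/(14.6+2.33) = 103.8/16.93 = 6.131 mg/L.
Mixed L₀ = (14.6×3.72 + 2.33×92.5)/(16.93) = 269.8/16.93 = 15.94 mg/L.
Initial deficit D₀ = C_s − DO₀ = 8.46 − 6.131 = 2.329 mg/L.
D(2.57) = [0.117×15.94/(0.543−0.117)](e^(−0.117×2.57) − e^(−0.543×2.57)) + 2.329 e^(−0.543×2.57)
= 4.377 × (0.7403 − 0.2477) + 2.329 × 0.2477 = 2.733 mg/L.
DO = 8.46 − 2.733 = 5.727 mg/L.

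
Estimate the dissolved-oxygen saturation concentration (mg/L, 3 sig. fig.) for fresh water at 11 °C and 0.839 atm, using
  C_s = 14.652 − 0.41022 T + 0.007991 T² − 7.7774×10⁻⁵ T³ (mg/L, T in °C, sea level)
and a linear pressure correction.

C_s ≈ 9.23 mg/L

At sea level: C_s = 14.652 − 0.41022×11 + 0.007991×11² − 7.7774×10⁻⁵×11³ = 11.00 mg/L.
Pressure correction: C_s' = 11.00 × 0.839 = 9.231 mg/L.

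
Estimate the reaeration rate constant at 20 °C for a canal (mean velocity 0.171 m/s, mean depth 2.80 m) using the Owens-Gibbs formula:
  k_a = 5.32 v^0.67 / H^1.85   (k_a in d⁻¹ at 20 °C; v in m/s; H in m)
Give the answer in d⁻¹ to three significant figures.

k_a ≈ 0.243 d⁻¹

k_a = 5.32 × 0.171^0.67 / 2.80^1.85 = 5.32 × 0.3063 / 6.718 = 0.2425 d⁻¹.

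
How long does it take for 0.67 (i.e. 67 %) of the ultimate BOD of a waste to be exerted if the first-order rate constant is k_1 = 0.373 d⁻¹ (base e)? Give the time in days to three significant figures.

y/L₀ = 1 − e^(−k_1 t) = 0.67 ⇒ e^(−k_1 t) = 0.330
t = −ln(0.330) / 0.373 = 1.109 / 0.373 = 2.972 d.

t ≈ 2.97 d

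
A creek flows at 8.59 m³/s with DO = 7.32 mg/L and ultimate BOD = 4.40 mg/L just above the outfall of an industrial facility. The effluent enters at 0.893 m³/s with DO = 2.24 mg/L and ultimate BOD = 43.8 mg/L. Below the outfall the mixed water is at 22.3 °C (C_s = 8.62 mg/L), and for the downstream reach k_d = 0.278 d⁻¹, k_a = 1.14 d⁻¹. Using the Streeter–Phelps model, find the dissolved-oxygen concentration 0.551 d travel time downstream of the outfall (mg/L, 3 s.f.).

Mixed DO = (8.59×7.32 + 0.893×2.24)/(8.59+0.893) = 64.88/9.483 = 6.842 mg/L.
Mixed L₀ = (8.59×4.40 + 0.893×43.8)/(9.483) = 76.91/9.483 = 8.110 mg/L.
Initial deficit D₀ = C_s − DO₀ = 8.62 − 6.842 = 1.778 mg/L.
D(0.551) = [0.278×8.110/(1.14−0.278)](e^(−0.278×0.551) − e^(−1.14×0.551)) + 1.778 e^(−1.14×0.551)
= 2.616 × (0.8580 − 0.5336) + 1.778 × 0.5336 = 1.797 mg/L.
DO = 8.62 − 1.797 = 6.823 mg/L.

DO ≈ 6.82 mg/L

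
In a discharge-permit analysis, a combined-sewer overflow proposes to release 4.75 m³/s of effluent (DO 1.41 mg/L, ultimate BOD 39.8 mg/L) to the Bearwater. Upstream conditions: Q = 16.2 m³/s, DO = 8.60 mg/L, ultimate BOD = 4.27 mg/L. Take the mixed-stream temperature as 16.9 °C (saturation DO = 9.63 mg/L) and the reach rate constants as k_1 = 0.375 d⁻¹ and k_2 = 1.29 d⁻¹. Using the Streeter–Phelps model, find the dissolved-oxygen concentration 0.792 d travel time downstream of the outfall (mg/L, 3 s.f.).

DO ≈ 6.74 mg/L

Mixed DO = (16.2×8.60 + 4.75×1.41)/(16.2+4.75) = 146.0/20.95 = 6.970 mg/L.
Mixed L₀ = (16.2×4.27 + 4.75×39.8)/(20.95) = 258.2/20.95 = 12.33 mg/L.
Initial deficit D₀ = C_s − DO₀ = 9.63 − 6.970 = 2.660 mg/L.
D(0.792) = [0.375×12.33/(1.29−0.375)](e^(−0.375×0.792) − e^(−1.29×0.792)) + 2.660 e^(−1.29×0.792)
= 5.052 × (0.7430 − 0.3600) + 2.660 × 0.3600 = 2.893 mg/L.
DO = 9.63 − 2.893 = 6.737 mg/L.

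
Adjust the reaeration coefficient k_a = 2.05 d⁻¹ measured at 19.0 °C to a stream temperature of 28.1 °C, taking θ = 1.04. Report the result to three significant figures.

k_a ≈ 2.93 d⁻¹

k_a(T₂) = k_a(T₁) · θ^(T₂−T₁) = 2.05 × 1.04^(28.1−19.0)
= 2.05 × 1.04^9.10 = 2.05 × 1.429 = 2.929 d⁻¹.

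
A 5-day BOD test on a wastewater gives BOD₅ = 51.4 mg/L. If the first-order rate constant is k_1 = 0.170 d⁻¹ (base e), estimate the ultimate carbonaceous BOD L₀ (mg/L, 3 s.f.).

BOD₅ = L₀(1 − e^(−5k_1)) ⇒ L₀ = BOD₅ / (1 − e^(−5×0.170))
= 51.4 / (1 − 0.4274) = 51.4 / 0.5726 = 89.77 mg/L.

L₀ ≈ 89.8 mg/L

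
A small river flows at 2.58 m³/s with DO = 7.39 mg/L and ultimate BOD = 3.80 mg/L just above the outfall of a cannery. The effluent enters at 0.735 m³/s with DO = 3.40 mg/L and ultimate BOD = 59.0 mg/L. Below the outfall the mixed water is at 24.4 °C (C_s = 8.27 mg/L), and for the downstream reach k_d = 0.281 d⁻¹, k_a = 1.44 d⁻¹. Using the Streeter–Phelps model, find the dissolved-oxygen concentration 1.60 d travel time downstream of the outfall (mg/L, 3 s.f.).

DO ≈ 6.00 mg/L

Mixed DO = (2.58×7.39 + 0.735×3.40)/(2.58+0.735) = 21.57/3.315 = 6.505 mg/L.
Mixed L₀ = (2.58×3.80 + 0.735×59.0)/(3.315) = 53.17/3.315 = 16.04 mg/L.
Initial deficit D₀ = C_s − DO₀ = 8.27 − 6.505 = 1.765 mg/L.
D(1.60) = [0.281×16.04/(1.44−0.281)](e^(−0.281×1.60) − e^(−1.44×1.60)) + 1.765 e^(−1.44×1.60)
= 3.889 × (0.6379 − 0.09986) + 1.765 × 0.09986 = 2.268 mg/L.
DO = 8.27 − 2.268 = 6.002 mg/L.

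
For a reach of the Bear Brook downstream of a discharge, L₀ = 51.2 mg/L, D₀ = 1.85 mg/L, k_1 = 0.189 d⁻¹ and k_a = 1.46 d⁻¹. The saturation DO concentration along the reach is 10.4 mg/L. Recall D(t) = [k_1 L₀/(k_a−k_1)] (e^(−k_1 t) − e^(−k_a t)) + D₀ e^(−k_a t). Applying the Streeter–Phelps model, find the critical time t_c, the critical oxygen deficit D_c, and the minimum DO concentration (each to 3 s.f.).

t_c ≈ 1.39 d; D_c ≈ 5.10 mg/L; min DO ≈ 5.30 mg/L

At the critical point dD/dt = 0, so k_1 L₀ e^(−k_1 t) = k_a D. Substituting D(t) from the Streeter–Phelps equation and solving for t gives
t_c = ln[(k_a/k_1)(1 − D₀(k_a−k_1)/(k_1 L₀))] / (k_a−k_1).
Here k_a−k_1 = 1.271 d⁻¹ and 1 − D₀(k_a−k_1)/(k_1 L₀) = 1 − 1.85×1.271/(0.189×51.2) = 0.7570, so
t_c = ln(7.725 × 0.7570) / 1.271 = 1.766 / 1.271 = 1.390 d.
L(t_c) = L₀ e^(−k_1 t_c) = 51.2 × 0.7690 = 39.37 mg/L, and at the critical point k_a D_c = k_1 L, so D_c = (0.189/1.46) × 39.37 = 5.097 mg/L.
Minimum DO = C_s − D_c = 10.4 − 5.097 = 5.303 mg/L.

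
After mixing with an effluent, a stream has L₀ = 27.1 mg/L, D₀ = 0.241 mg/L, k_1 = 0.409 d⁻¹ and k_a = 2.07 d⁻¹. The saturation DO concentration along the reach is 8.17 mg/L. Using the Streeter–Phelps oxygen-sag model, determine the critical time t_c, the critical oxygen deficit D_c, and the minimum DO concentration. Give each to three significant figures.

With k_a/k_1 = 5.061 and 1 − D₀(k_a−k_1)/(k_1 L₀) = 0.9639,
t_c = ln(5.061 × 0.9639) / (2.07 − 0.409) = ln(4.878) / 1.661 = 1.585/1.661 = 0.9541 d.
L(t_c) = L₀ e^(−k_1 t_c) = 27.1 × 0.6769 = 18.34 mg/L, and at the critical point k_a D_c = k_1 L, so D_c = (0.409/2.07) × 18.34 = 3.624 mg/L.
Minimum DO = C_s − D_c = 8.17 − 3.624 = 4.546 mg/L.

t_c ≈ 0.954 d; D_c ≈ 3.62 mg/L; min DO ≈ 4.55 mg/L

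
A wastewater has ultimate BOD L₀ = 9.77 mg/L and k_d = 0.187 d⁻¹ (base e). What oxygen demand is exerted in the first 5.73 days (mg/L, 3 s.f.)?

y_t = L₀(1 − e^(−k_d t)) = 9.77 × (1 − e^(−0.187×5.73))
= 9.77 × (1 − 0.3425) = 9.77 × 0.6575 = 6.424 mg/L.

y ≈ 6.42 mg/L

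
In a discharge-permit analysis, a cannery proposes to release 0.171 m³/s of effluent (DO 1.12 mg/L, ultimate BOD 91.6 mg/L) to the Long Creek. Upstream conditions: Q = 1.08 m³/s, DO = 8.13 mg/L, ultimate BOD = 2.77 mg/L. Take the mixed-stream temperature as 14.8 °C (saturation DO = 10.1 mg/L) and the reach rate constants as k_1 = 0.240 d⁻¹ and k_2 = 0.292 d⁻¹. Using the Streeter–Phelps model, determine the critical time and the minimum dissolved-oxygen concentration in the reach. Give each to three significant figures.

Mixed DO = (1.08×8.13 + 0.171×1.12)/(1.08+0.171) = 8.972/1.251 = 7.172 mg/L.
Mixed L₀ = (1.08×2.77 + 0.171×91.6)/(1.251) = 18.66/1.251 = 14.91 mg/L.
Initial deficit D₀ = C_s − DO₀ = 10.1 − 7.172 = 2.928 mg/L.
t_c = (1/0.05200) ln[(0.292/0.240)(1 − 2.928×0.05200/(0.240×14.91))] = 19.23 × ln(1.165) = 2.935 d.
D_c = (0.240/0.292) × 14.91 × e^(−0.240×2.935) = 0.8219 × 14.91 × 0.4944 = 6.059 mg/L.
Minimum DO = 10.1 − 6.059 = 4.041 mg/L.

t_c ≈ 2.94 d; minimum DO ≈ 4.04 mg/L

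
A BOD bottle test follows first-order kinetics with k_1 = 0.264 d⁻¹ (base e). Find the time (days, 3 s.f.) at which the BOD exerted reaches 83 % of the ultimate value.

y/L₀ = 1 − e^(−k_1 t) = 0.83 ⇒ e^(−k_1 t) = 0.170
t = −ln(0.170) / 0.264 = 1.772 / 0.264 = 6.712 d.

t ≈ 6.71 d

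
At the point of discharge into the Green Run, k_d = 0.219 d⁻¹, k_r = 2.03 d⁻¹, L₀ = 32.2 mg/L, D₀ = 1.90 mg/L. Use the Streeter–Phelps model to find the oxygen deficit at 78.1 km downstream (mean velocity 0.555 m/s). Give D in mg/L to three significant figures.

D ≈ 2.65 mg/L

Travel time t = x/v = 78.1 km / (0.555 m/s) = 78100 m / 0.555 m/s = 140700 s = 1.629 d.
k_d L₀/(k_r−k_d) = 0.219×32.2/(2.03−0.219) = 7.052/1.811 = 3.894 mg/L.
e^(−k_d t) = e^(−0.219×1.629) = 0.7000; e^(−k_r t) = e^(−2.03×1.629) = 0.03665.
D = 3.894 × (0.7000 − 0.03665) + 1.90 × 0.03665 = 2.583 + 0.06964 = 2.653 mg/L.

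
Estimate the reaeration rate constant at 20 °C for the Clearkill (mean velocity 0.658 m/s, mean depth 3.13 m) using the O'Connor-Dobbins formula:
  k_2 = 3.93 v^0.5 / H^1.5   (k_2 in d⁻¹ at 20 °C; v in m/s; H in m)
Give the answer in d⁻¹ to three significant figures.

k_2 = 3.93 × 0.658^0.5 / 3.13^1.5 = 3.93 × 0.8112 / 5.538 = 0.5757 d⁻¹.

k_2 ≈ 0.576 d⁻¹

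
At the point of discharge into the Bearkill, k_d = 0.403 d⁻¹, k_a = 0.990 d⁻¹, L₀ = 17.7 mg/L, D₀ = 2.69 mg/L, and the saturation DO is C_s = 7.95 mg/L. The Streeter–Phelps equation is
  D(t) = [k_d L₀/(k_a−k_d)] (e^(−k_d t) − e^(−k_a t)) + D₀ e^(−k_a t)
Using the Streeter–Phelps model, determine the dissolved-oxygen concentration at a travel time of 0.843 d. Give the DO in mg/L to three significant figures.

k_d L₀/(k_a−k_d) = 0.403×17.7/(0.990−0.403) = 7.133/0.5870 = 12.15 mg/L.
e^(−k_d t) = e^(−0.403×0.8430) = 0.7120; e^(−k_a t) = e^(−0.990×0.8430) = 0.4341.
D = 12.15 × (0.7120 − 0.4341) + 2.69 × 0.4341 = 3.377 + 1.168 = 4.545 mg/L.
DO = C_s − D = 7.95 − 4.545 = 3.405 mg/L.

DO ≈ 3.41 mg/L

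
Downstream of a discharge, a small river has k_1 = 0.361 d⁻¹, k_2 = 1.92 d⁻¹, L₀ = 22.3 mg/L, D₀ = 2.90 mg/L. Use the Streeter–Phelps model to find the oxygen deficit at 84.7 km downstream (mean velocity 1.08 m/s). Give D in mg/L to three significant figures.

Travel time t = x/v = 84.7 km / (1.08 m/s) = 84700 m / 1.08 m/s = 78430 s = 0.9077 d.
k_1 L₀/(k_2−k_1) = 0.361×22.3/(1.92−0.361) = 8.050/1.559 = 5.164 mg/L.
e^(−k_1 t) = e^(−0.361×0.9077) = 0.7206; e^(−k_2 t) = e^(−1.92×0.9077) = 0.1750.
D = 5.164 × (0.7206 − 0.1750) + 2.90 × 0.1750 = 2.817 + 0.5076 = 3.325 mg/L.

D ≈ 3.32 mg/L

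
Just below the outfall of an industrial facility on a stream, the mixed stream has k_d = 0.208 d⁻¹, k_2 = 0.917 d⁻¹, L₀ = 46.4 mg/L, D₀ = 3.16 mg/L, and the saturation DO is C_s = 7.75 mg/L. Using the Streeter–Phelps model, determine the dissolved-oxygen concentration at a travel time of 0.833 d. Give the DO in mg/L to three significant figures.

DO ≈ 1.17 mg/L

k_d L₀/(k_2−k_d) = 0.208×46.4/(0.917−0.208) = 9.651/0.7090 = 13.61 mg/L.
e^(−k_d t) = e^(−0.208×0.8330) = 0.8409; e^(−k_2 t) = e^(−0.917×0.8330) = 0.4659.
D = 13.61 × (0.8409 − 0.4659) + 3.16 × 0.4659 = 5.105 + 1.472 = 6.577 mg/L.
DO = C_s − D = 7.75 − 6.577 = 1.173 mg/L.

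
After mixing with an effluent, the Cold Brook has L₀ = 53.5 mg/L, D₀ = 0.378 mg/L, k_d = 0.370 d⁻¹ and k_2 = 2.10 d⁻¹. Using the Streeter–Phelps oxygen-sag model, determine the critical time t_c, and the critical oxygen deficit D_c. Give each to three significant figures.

t_c = [1/(k_2−k_d)] ln[(k_2/k_d)(1 − D₀(k_2−k_d)/(k_d L₀))]
= [1/(2.10−0.370)] ln[(2.10/0.370)(1 − 0.378×1.730/(0.370×53.5))]
= (1/1.730) ln[5.676 × 0.9670] = 0.5780 × ln(5.488) = 0.5780 × 1.703 = 0.9842 d.
L(t_c) = L₀ e^(−k_d t_c) = 53.5 × 0.6948 = 37.17 mg/L, and at the critical point k_2 D_c = k_d L, so D_c = (0.370/2.10) × 37.17 = 6.549 mg/L.

t_c ≈ 0.984 d; D_c ≈ 6.55 mg/L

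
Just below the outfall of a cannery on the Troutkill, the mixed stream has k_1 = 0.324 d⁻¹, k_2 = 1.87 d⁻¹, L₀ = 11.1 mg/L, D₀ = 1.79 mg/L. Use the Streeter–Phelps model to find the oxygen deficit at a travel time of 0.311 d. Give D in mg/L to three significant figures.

D ≈ 1.80 mg/L

k_1 L₀/(k_2−k_1) = 0.324×11.1/(1.87−0.324) = 3.596/1.546 = 2.326 mg/L.
e^(−k_1 t) = e^(−0.324×0.3110) = 0.9041; e^(−k_2 t) = e^(−1.87×0.3110) = 0.5590.
D = 2.326 × (0.9041 − 0.5590) + 1.79 × 0.5590 = 0.8029 + 1.001 = 1.803 mg/L.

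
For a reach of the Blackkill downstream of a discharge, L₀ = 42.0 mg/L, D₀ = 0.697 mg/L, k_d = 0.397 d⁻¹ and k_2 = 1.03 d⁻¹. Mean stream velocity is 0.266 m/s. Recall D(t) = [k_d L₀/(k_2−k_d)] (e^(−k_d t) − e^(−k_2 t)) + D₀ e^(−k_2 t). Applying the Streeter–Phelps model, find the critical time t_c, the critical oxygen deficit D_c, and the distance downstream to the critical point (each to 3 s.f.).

t_c = [1/(k_2−k_d)] ln[(k_2/k_d)(1 − D₀(k_2−k_d)/(k_d L₀))]
= [1/(1.03−0.397)] ln[(1.03/0.397)(1 − 0.697×0.6330/(0.397×42.0))]
= (1/0.6330) ln[2.594 × 0.9735] = 1.580 × ln(2.526) = 1.580 × 0.9266 = 1.464 d.
D_c = (k_d/k_2) L₀ e^(−k_d t_c) = (0.397/1.03) × 42.0 × e^(−0.397×1.464) = 0.3854 × 42.0 × 0.5593 = 9.054 mg/L.
x_c = v t_c = 0.266 m/s × 1.464 d × 86400 s/d = 33640 m ≈ 33.6 km.

t_c ≈ 1.46 d; D_c ≈ 9.05 mg/L; x_c ≈ 33.6 km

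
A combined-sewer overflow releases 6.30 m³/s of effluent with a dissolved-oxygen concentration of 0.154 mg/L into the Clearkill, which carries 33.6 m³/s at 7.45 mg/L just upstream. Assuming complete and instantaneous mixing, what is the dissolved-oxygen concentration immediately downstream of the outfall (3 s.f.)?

6.30 mg/L

Flow-weighted mixing: C = (Q_r C_r + Q_w C_w)/(Q_r + Q_w)
= (33.6×7.45 + 6.30×0.154)/(33.6 + 6.30) = 251.3/39.90 = 6.298 mg/L.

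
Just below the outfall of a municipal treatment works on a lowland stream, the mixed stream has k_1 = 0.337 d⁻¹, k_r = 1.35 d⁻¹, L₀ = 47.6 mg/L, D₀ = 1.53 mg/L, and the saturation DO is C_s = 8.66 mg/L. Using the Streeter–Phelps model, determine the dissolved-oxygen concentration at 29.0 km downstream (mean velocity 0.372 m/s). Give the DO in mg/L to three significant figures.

Travel time t = x/v = 29.0 km / (0.372 m/s) = 29000 m / 0.372 m/s = 77960 s = 0.9023 d.
k_1 L₀/(k_r−k_1) = 0.337×47.6/(1.35−0.337) = 16.04/1.013 = 15.84 mg/L.
e^(−k_1 t) = e^(−0.337×0.9023) = 0.7378; e^(−k_r t) = e^(−1.35×0.9023) = 0.2958.
D = 15.84 × (0.7378 − 0.2958) + 1.53 × 0.2958 = 6.999 + 0.4526 = 7.452 mg/L.
DO = C_s − D = 8.66 − 7.452 = 1.208 mg/L.

DO ≈ 1.21 mg/L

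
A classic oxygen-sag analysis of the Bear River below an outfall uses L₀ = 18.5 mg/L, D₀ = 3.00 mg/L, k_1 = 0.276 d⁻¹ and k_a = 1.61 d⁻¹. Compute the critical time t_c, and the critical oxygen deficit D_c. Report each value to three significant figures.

t_c ≈ 0.174 d; D_c ≈ 3.02 mg/L

With k_a/k_1 = 5.833 and 1 − D₀(k_a−k_1)/(k_1 L₀) = 0.2162,
t_c = ln(5.833 × 0.2162) / (1.61 − 0.276) = ln(1.261) / 1.334 = 0.2321/1.334 = 0.1740 d.
L(t_c) = L₀ e^(−k_1 t_c) = 18.5 × 0.9531 = 17.63 mg/L, and at the critical point k_a D_c = k_1 L, so D_c = (0.276/1.61) × 17.63 = 3.023 mg/L.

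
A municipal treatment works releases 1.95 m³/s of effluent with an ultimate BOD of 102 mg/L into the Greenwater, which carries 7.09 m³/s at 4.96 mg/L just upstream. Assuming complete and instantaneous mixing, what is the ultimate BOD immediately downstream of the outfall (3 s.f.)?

Flow-weighted mixing: C = (Q_r C_r + Q_w C_w)/(Q_r + Q_w)
= (7.09×4.96 + 1.95×102)/(7.09 + 1.95) = 234.1/9.040 = 25.89 mg/L.

25.9 mg/L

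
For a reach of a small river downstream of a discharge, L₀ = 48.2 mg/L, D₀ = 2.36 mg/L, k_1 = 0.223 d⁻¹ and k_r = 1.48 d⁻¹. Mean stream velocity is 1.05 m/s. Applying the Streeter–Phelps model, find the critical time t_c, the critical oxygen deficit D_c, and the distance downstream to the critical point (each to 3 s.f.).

At the critical point dD/dt = 0, so k_1 L₀ e^(−k_1 t) = k_r D. Substituting D(t) from the Streeter–Phelps equation and solving for t gives
t_c = ln[(k_r/k_1)(1 − D₀(k_r−k_1)/(k_1 L₀))] / (k_r−k_1).
Here k_r−k_1 = 1.257 d⁻¹ and 1 − D₀(k_r−k_1)/(k_1 L₀) = 1 − 2.36×1.257/(0.223×48.2) = 0.7240, so
t_c = ln(6.637 × 0.7240) / 1.257 = 1.570 / 1.257 = 1.249 d.
L(t_c) = L₀ e^(−k_1 t_c) = 48.2 × 0.7569 = 36.48 mg/L, and at the critical point k_r D_c = k_1 L, so D_c = (0.223/1.48) × 36.48 = 5.497 mg/L.
x_c = v t_c = 1.05 m/s × 1.249 d × 86400 s/d = 113300 m ≈ 113 km.

t_c ≈ 1.25 d; D_c ≈ 5.50 mg/L; x_c ≈ 113 km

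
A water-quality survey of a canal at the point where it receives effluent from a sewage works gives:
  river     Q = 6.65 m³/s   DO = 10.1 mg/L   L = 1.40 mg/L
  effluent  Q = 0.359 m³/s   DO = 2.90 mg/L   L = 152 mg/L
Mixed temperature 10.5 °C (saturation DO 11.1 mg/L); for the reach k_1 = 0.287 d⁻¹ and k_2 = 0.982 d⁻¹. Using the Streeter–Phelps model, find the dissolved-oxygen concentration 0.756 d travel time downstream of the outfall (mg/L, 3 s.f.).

DO ≈ 9.21 mg/L

Mixed DO = (6.65×10.1 + 0.359×2.90)/(6.65+0.359) = 68.21/7.009 = 9.731 mg/L.
Mixed L₀ = (6.65×1.40 + 0.359×152)/(7.009) = 63.88/7.009 = 9.114 mg/L.
Initial deficit D₀ = C_s − DO₀ = 11.1 − 9.731 = 1.369 mg/L.
D(0.756) = [0.287×9.114/(0.982−0.287)](e^(−0.287×0.756) − e^(−0.982×0.756)) + 1.369 e^(−0.982×0.756)
= 3.764 × (0.8050 − 0.4760) + 1.369 × 0.4760 = 1.890 mg/L.
DO = 11.1 − 1.890 = 9.210 mg/L.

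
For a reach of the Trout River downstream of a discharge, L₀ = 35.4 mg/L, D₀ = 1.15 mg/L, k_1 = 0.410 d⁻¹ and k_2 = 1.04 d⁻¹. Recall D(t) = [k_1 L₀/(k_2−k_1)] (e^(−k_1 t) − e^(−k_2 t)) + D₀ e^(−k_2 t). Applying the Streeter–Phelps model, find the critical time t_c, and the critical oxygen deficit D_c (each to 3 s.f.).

t_c = [1/(k_2−k_1)] ln[(k_2/k_1)(1 − D₀(k_2−k_1)/(k_1 L₀))]
= [1/(1.04−0.410)] ln[(1.04/0.410)(1 − 1.15×0.6300/(0.410×35.4))]
= (1/0.6300) ln[2.537 × 0.9501] = 1.587 × ln(2.410) = 1.587 × 0.8796 = 1.396 d.
D_c = (k_1/k_2) L₀ e^(−k_1 t_c) = (0.410/1.04) × 35.4 × e^(−0.410×1.396) = 0.3942 × 35.4 × 0.5641 = 7.873 mg/L.

t_c ≈ 1.40 d; D_c ≈ 7.87 mg/L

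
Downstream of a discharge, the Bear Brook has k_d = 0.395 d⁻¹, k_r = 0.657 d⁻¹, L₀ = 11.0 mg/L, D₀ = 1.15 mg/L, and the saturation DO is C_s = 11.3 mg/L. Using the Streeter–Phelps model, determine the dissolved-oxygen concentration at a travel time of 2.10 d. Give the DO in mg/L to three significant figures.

DO ≈ 7.95 mg/L

k_d L₀/(k_r−k_d) = 0.395×11.0/(0.657−0.395) = 4.345/0.2620 = 16.58 mg/L.
e^(−k_d t) = e^(−0.395×2.100) = 0.4363; e^(−k_r t) = e^(−0.657×2.100) = 0.2517.
D = 16.58 × (0.4363 − 0.2517) + 1.15 × 0.2517 = 3.062 + 0.2894 = 3.351 mg/L.
DO = C_s − D = 11.3 − 3.351 = 7.949 mg/L.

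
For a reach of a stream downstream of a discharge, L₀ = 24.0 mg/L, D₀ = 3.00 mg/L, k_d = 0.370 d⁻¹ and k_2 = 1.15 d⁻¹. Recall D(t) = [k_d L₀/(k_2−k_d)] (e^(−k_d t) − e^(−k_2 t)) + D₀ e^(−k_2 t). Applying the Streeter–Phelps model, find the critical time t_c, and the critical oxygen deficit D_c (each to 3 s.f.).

t_c ≈ 1.06 d; D_c ≈ 5.21 mg/L

t_c = [1/(k_2−k_d)] ln[(k_2/k_d)(1 − D₀(k_2−k_d)/(k_d L₀))]
= [1/(1.15−0.370)] ln[(1.15/0.370)(1 − 3.00×0.7800/(0.370×24.0))]
= (1/0.7800) ln[3.108 × 0.7365] = 1.282 × ln(2.289) = 1.282 × 0.8281 = 1.062 d.
D_c = (k_d/k_2) L₀ e^(−k_d t_c) = (0.370/1.15) × 24.0 × e^(−0.370×1.062) = 0.3217 × 24.0 × 0.6751 = 5.213 mg/L.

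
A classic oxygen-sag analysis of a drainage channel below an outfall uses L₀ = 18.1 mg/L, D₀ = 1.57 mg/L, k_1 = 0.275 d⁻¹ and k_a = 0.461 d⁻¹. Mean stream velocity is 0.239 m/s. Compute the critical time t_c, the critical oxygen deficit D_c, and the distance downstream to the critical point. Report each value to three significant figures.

t_c ≈ 2.45 d; D_c ≈ 5.50 mg/L; x_c ≈ 50.6 km

At the critical point dD/dt = 0, so k_1 L₀ e^(−k_1 t) = k_a D. Substituting D(t) from the Streeter–Phelps equation and solving for t gives
t_c = ln[(k_a/k_1)(1 − D₀(k_a−k_1)/(k_1 L₀))] / (k_a−k_1).
Here k_a−k_1 = 0.1860 d⁻¹ and 1 − D₀(k_a−k_1)/(k_1 L₀) = 1 − 1.57×0.1860/(0.275×18.1) = 0.9413, so
t_c = ln(1.676 × 0.9413) / 0.1860 = 0.4562 / 0.1860 = 2.453 d.
L(t_c) = L₀ e^(−k_1 t_c) = 18.1 × 0.5094 = 9.221 mg/L, and at the critical point k_a D_c = k_1 L, so D_c = (0.275/0.461) × 9.221 = 5.501 mg/L.
x_c = v t_c = 0.239 m/s × 2.453 d × 86400 s/d = 50640 m ≈ 50.6 km.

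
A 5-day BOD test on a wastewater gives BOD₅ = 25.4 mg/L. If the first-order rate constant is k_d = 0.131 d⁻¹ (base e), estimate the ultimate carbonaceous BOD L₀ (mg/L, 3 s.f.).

BOD₅ = L₀(1 − e^(−5k_d)) ⇒ L₀ = BOD₅ / (1 − e^(−5×0.131))
= 25.4 / (1 − 0.5194) = 25.4 / 0.4806 = 52.86 mg/L.

L₀ ≈ 52.9 mg/L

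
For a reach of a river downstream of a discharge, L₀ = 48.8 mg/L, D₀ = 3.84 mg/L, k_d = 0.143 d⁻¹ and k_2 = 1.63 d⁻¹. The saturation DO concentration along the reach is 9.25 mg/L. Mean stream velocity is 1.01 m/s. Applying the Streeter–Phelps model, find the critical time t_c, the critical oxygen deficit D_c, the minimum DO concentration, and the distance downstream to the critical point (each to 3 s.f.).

At the critical point dD/dt = 0, so k_d L₀ e^(−k_d t) = k_2 D. Substituting D(t) from the Streeter–Phelps equation and solving for t gives
t_c = ln[(k_2/k_d)(1 − D₀(k_2−k_d)/(k_d L₀))] / (k_2−k_d).
Here k_2−k_d = 1.487 d⁻¹ and 1 − D₀(k_2−k_d)/(k_d L₀) = 1 − 3.84×1.487/(0.143×48.8) = 0.1817, so
t_c = ln(11.40 × 0.1817) / 1.487 = 0.7284 / 1.487 = 0.4898 d.
L(t_c) = L₀ e^(−k_d t_c) = 48.8 × 0.9324 = 45.50 mg/L, and at the critical point k_2 D_c = k_d L, so D_c = (0.143/1.63) × 45.50 = 3.992 mg/L.
Minimum DO = C_s − D_c = 9.25 − 3.992 = 5.258 mg/L.
x_c = v t_c = 1.01 m/s × 0.4898 d × 86400 s/d = 42740 m ≈ 42.7 km.

t_c ≈ 0.490 d; D_c ≈ 3.99 mg/L; min DO ≈ 5.26 mg/L; x_c ≈ 42.7 km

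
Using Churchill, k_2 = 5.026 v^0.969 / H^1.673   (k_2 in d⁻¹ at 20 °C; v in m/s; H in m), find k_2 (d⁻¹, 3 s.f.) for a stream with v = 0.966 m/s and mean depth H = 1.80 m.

k_2 ≈ 1.82 d⁻¹

k_2 = 5.026 × 0.966^0.969 / 1.80^1.673 = 5.026 × 0.9670 / 2.673 = 1.818 d⁻¹.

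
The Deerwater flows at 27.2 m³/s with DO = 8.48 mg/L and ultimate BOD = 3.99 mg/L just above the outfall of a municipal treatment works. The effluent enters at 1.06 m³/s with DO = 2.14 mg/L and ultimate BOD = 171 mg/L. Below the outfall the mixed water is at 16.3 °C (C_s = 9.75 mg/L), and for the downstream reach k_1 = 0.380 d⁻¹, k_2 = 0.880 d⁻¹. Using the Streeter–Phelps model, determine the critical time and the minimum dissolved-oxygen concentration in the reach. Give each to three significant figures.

Mixed DO = (27.2×8.48 + 1.06×2.14)/(27.2+1.06) = 232.9/28.26 = 8.242 mg/L.
Mixed L₀ = (27.2×3.99 + 1.06×171)/(28.26) = 289.8/28.26 = 10.25 mg/L.
Initial deficit D₀ = C_s − DO₀ = 9.75 − 8.242 = 1.508 mg/L.
t_c = (1/0.5000) ln[(0.880/0.380)(1 − 1.508×0.5000/(0.380×10.25))] = 2.000 × ln(1.868) = 1.249 d.
D_c = (0.380/0.880) × 10.25 × e^(−0.380×1.249) = 0.4318 × 10.25 × 0.6220 = 2.754 mg/L.
Minimum DO = 9.75 − 2.754 = 6.996 mg/L.

t_c ≈ 1.25 d; minimum DO ≈ 7.00 mg/L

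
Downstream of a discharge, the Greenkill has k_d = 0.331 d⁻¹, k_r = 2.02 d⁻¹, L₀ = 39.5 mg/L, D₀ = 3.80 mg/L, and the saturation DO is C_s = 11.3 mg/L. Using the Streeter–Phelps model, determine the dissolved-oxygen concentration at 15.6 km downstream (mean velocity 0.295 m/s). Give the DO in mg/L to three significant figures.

Travel time t = x/v = 15.6 km / (0.295 m/s) = 15600 m / 0.295 m/s = 52880 s = 0.6121 d.
k_d L₀/(k_r−k_d) = 0.331×39.5/(2.02−0.331) = 13.07/1.689 = 7.741 mg/L.
e^(−k_d t) = e^(−0.331×0.6121) = 0.8166; e^(−k_r t) = e^(−2.02×0.6121) = 0.2904.
D = 7.741 × (0.8166 − 0.2904) + 3.80 × 0.2904 = 4.073 + 1.104 = 5.177 mg/L.
DO = C_s − D = 11.3 − 5.177 = 6.123 mg/L.

DO ≈ 6.12 mg/L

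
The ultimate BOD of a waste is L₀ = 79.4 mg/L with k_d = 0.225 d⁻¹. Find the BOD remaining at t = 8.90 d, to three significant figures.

L_t = L₀ e^(−k_d t) = 79.4 × e^(−0.225×8.90) = 79.4 × 0.1350 = 10.72 mg/L.

L ≈ 10.7 mg/L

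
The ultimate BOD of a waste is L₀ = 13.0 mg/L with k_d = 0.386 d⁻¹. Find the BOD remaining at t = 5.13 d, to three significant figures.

L ≈ 1.79 mg/L

L_t = L₀ e^(−k_d t) = 13.0 × e^(−0.386×5.13) = 13.0 × 0.1380 = 1.795 mg/L.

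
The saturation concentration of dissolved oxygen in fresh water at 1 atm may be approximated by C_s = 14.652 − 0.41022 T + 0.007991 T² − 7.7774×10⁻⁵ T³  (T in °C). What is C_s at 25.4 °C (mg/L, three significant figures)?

C_s ≈ 8.11 mg/L

C_s = 14.652 − 0.41022×25.4 + 0.007991×25.4² − 7.7774×10⁻⁵×25.4³ = 8.113 mg/L.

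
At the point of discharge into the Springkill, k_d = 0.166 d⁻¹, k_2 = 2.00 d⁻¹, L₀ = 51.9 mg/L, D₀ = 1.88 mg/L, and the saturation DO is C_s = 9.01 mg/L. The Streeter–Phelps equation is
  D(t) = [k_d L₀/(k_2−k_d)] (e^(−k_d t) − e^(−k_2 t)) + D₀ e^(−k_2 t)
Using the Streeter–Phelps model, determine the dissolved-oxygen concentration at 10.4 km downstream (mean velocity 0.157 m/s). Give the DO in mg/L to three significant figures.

Travel time t = x/v = 10.4 km / (0.157 m/s) = 10400 m / 0.157 m/s = 66240 s = 0.7667 d.
k_d L₀/(k_2−k_d) = 0.166×51.9/(2.00−0.166) = 8.615/1.834 = 4.698 mg/L.
e^(−k_d t) = e^(−0.166×0.7667) = 0.8805; e^(−k_2 t) = e^(−2.00×0.7667) = 0.2158.
D = 4.698 × (0.8805 − 0.2158) + 1.88 × 0.2158 = 3.122 + 0.4057 = 3.528 mg/L.
DO = C_s − D = 9.01 − 3.528 = 5.482 mg/L.

DO ≈ 5.48 mg/L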